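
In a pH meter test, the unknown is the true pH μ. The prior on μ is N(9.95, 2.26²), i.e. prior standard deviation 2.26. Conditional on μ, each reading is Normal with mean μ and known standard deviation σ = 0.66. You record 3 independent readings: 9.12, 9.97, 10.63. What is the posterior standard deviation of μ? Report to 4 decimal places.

0.3757

For Normal data with known variance σ², a Normal(μ₀, σ₀²) prior on μ is conjugate. Posterior precision = 1/σ₀² + n/σ²; posterior mean is the precision-weighted average of μ₀ and x̄.
σ₀² = 2.26² = 5.1076, σ² = 0.66² = 0.4356; σ² + n·σ₀² = 0.4356 + 3·5.1076 = 15.7584.
Posterior precision = 1/σ₀² + n/σ² = 1/5.1076 + 3/0.4356 = (σ² + n·σ₀²)/(σ₀²σ²) = 15.7584/(5.1076·0.4356); posterior variance σₙ² = σ₀²σ²/(σ² + n·σ₀²) = 5.1076·0.4356/15.7584 = 0.141186.
Posterior SD = √σₙ² = √(5.1076·0.4356/15.7584) = 0.3757.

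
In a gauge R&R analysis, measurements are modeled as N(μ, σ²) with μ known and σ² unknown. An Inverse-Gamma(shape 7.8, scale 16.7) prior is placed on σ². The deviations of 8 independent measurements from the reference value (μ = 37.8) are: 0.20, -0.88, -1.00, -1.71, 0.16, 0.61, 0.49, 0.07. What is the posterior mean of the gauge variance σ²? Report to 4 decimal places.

With known mean μ and an Inverse-Gamma(α, β) prior on σ², the Normal likelihood is conjugate: posterior is Inv-Gamma(α + n/2, β + Σ(xᵢ−μ)²/2).
Σ(xᵢ−μ)² = (0.20)² + (-0.88)² + (-1.00)² + (-1.71)² + (0.16)² + (0.61)² + (0.49)² + (0.07)² = 5.3812.
Posterior: Inv-Gamma(7.8 + 8/2, 16.7 + 5.3812/2) = Inv-Gamma(11.80, 19.39060).
E[σ²|data] = β/(α−1) = 19.39060/10.80 = 1.7954.

1.7954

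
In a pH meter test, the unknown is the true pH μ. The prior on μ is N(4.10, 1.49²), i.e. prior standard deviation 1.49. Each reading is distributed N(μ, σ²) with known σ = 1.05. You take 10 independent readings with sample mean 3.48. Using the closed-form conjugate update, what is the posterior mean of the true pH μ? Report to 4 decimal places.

3.5093

For Normal data with known variance σ², a Normal(μ₀, σ₀²) prior on μ is conjugate. Posterior precision = 1/σ₀² + n/σ²; posterior mean is the precision-weighted average of μ₀ and x̄.
n·x̄ = 10·3.48 = 34.8.
σ₀² = 1.49² = 2.2201, σ² = 1.05² = 1.1025; σ² + n·σ₀² = 1.1025 + 10·2.2201 = 23.3035.
Posterior mean = (μ₀/σ₀² + n·x̄/σ²)/(1/σ₀² + n/σ²) = (σ²·μ₀ + σ₀²·n·x̄)/(σ² + n·σ₀²) = (1.1025·4.10 + 2.2201·34.8)/23.3035 = 81.77973/23.3035 = 3.5093.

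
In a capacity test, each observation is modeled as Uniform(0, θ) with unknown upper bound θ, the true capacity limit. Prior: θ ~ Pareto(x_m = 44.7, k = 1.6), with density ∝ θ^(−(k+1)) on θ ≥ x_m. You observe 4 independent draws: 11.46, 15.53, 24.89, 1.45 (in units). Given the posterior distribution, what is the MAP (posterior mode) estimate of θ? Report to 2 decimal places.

A Pareto(scale x_m, shape k) prior on the upper bound θ of Uniform(0, θ) is conjugate: posterior is Pareto(max(x_m, max xᵢ), k + n).
Sample maximum = 24.89; prior scale x_m = 44.7 → posterior scale = max = 44.70.
Posterior shape = 1.6 + 4 = 5.6.
The Pareto density is decreasing on [x_m, ∞), so the mode is x_m = 44.70.

44.70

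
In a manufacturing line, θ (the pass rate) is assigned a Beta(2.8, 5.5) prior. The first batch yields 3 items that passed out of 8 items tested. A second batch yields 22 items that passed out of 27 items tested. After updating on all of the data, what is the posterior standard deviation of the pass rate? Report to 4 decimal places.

0.0720

The Beta prior is conjugate to a Binomial/Bernoulli likelihood; the update adds successes to α and failures to β.
After batch 1: Beta(2.8+3, 5.5+5) = Beta(5.8, 10.5).
After batch 2: Beta(5.8+22, 10.5+5) = Beta(27.8, 15.5).
Var = αβ/((α+β)²(α+β+1)) = 27.8·15.5/(43.3²·44.3) = 0.00518796; SD = √0.00518796 = 0.0720.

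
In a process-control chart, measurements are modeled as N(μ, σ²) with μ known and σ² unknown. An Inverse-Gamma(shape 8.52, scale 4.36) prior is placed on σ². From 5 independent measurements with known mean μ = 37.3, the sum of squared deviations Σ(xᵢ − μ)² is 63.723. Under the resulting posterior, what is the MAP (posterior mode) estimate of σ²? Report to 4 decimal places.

3.0134

With known mean μ and an Inverse-Gamma(α, β) prior on σ², the Normal likelihood is conjugate: posterior is Inv-Gamma(α + n/2, β + Σ(xᵢ−μ)²/2).
Posterior: Inv-Gamma(8.52 + 5/2, 4.36 + 63.723/2) = Inv-Gamma(11.02, 36.2215).
Mode = β/(α+1) = 36.2215/12.02 = 3.0134.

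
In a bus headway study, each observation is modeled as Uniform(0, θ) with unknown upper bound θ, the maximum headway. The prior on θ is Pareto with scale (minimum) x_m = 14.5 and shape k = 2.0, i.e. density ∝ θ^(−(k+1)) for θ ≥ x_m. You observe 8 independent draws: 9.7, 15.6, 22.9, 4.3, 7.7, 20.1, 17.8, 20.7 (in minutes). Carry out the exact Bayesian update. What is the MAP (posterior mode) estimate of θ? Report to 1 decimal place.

A Pareto(scale x_m, shape k) prior on the upper bound θ of Uniform(0, θ) is conjugate: posterior is Pareto(max(x_m, max xᵢ), k + n).
Sample maximum = 22.9; prior scale x_m = 14.5 → posterior scale = max = 22.9.
Posterior shape = 2.0 + 8 = 10.0.
The Pareto density is decreasing on [x_m, ∞), so the mode is x_m = 22.9.

22.9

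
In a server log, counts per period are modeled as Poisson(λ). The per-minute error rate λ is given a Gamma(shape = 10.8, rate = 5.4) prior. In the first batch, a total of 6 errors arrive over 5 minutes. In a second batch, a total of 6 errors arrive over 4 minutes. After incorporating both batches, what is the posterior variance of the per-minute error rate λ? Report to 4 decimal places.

With a Gamma(shape α, rate β) prior, the Poisson likelihood is conjugate: the posterior is Gamma(α + ΣXᵢ, β + n).
After batch 1: Gamma(α+S, β+n) = Gamma(10.8+6, 5.4+5) = Gamma(16.8, 10.4).
After batch 2: Gamma(α+S, β+n) = Gamma(16.8+6, 10.4+4) = Gamma(22.8, 14.4).
Var = α/β² = 22.8/14.4² = 0.1100.

0.1100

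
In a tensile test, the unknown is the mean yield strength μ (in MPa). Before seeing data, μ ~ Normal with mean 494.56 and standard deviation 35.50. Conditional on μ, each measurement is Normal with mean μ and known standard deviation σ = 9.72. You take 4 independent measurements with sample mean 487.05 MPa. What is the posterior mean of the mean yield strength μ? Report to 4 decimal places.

For Normal data with known variance σ², a Normal(μ₀, σ₀²) prior on μ is conjugate. Posterior precision = 1/σ₀² + n/σ²; posterior mean is the precision-weighted average of μ₀ and x̄.
n·x̄ = 4·487.05 = 1948.2.
σ₀² = 35.50² = 1260.25, σ² = 9.72² = 94.4784; σ² + n·σ₀² = 94.4784 + 4·1260.25 = 5135.4784.
Posterior mean = (μ₀/σ₀² + n·x̄/σ²)/(1/σ₀² + n/σ²) = (σ²·μ₀ + σ₀²·n·x̄)/(σ² + n·σ₀²) = (94.4784·494.56 + 1260.25·1948.2)/5135.4784 = 2501944.287504/5135.4784 = 487.1882.

487.1882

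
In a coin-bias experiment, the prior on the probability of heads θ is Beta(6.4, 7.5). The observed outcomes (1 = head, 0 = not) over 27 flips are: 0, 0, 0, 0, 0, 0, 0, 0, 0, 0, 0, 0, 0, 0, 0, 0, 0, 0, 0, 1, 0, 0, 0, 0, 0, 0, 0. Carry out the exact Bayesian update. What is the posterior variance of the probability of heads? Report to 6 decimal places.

The Beta prior is conjugate to a Binomial/Bernoulli likelihood; the update adds successes to α and failures to β.
Posterior: Beta(α+k, β+n−k) = Beta(6.4+1, 7.5+26) = Beta(7.4, 33.5).
Var = αβ/((α+β)²(α+β+1)) = 7.4·33.5/(40.9²·41.9) = 0.003537.

0.003537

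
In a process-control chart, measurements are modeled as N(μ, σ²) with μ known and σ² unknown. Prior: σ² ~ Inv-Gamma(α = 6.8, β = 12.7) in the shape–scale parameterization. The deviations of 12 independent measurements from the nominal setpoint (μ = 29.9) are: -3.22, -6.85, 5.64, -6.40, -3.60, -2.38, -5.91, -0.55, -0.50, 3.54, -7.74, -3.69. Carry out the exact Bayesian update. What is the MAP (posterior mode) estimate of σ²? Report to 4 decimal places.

With known mean μ and an Inverse-Gamma(α, β) prior on σ², the Normal likelihood is conjugate: posterior is Inv-Gamma(α + n/2, β + Σ(xᵢ−μ)²/2).
Σ(xᵢ−μ)² = (-3.22)² + (-6.85)² + (5.64)² + (-6.40)² + (-3.60)² + (-2.38)² + (-5.91)² + (-0.55)² + (-0.50)² + (3.54)² + (-7.74)² + (-3.69)² = 270.2208.
Posterior: Inv-Gamma(6.8 + 12/2, 12.7 + 270.2208/2) = Inv-Gamma(12.80, 147.81040).
Mode = β/(α+1) = 147.81040/13.80 = 10.7109.

10.7109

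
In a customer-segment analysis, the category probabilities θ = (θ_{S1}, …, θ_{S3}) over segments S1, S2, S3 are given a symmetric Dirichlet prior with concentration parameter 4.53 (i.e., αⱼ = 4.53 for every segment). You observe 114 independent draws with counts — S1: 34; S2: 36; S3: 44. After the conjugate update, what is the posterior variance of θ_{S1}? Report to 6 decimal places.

0.001639

The Dirichlet prior is conjugate to the Multinomial likelihood: each posterior αⱼ = prior αⱼ + observed count nⱼ.
Posterior concentration: (38.53, 40.53, 48.53), total = 127.59.
Var[θ_j] = α_j(Σα−α_j)/((Σα)²(Σα+1)) = 38.53·89.06/(127.59²·128.59) = 0.001639.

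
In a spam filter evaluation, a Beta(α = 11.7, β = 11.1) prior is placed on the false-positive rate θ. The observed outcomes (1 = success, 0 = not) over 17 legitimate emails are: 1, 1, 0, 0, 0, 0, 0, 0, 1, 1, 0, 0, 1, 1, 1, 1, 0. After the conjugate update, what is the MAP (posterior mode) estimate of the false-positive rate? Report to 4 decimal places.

The Beta prior is conjugate to a Binomial/Bernoulli likelihood; the update adds successes to α and failures to β.
Posterior: Beta(α+k, β+n−k) = Beta(11.7+8, 11.1+9) = Beta(19.7, 20.1).
Mode of Beta(a,b) for a,b>1 is (a−1)/(a+b−2) = 18.7/37.8 = 0.4947.

0.4947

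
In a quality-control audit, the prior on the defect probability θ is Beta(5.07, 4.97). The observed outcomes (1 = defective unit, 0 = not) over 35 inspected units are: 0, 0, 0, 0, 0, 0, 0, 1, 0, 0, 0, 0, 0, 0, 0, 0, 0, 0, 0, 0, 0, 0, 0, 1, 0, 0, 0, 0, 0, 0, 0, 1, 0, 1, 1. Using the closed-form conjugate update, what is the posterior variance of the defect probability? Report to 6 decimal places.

The Beta prior is conjugate to a Binomial/Bernoulli likelihood; the update adds successes to α and failures to β.
Posterior: Beta(α+k, β+n−k) = Beta(5.07+5, 4.97+30) = Beta(10.07, 34.97).
Var = αβ/((α+β)²(α+β+1)) = 10.07·34.97/(45.04²·46.04) = 0.003770.

0.003770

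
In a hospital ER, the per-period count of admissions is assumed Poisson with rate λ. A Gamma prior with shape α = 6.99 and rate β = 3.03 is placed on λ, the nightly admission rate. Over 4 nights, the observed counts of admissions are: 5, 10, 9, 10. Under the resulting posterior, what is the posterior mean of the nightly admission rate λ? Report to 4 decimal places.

With a Gamma(shape α, rate β) prior, the Poisson likelihood is conjugate: the posterior is Gamma(α + ΣXᵢ, β + n).
Sum of counts S = 34 over n = 4 nights.
Posterior: Gamma(α+S, β+n) = Gamma(6.99+34, 3.03+4) = Gamma(40.99, 7.03).
Posterior mean = α/β = 40.99/7.03 = 5.8307.

5.8307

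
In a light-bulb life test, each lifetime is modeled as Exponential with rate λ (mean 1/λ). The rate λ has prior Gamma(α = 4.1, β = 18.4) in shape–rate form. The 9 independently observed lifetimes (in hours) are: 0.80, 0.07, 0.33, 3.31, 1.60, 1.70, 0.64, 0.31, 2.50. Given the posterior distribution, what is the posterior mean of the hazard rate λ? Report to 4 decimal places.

With a Gamma(shape α, rate β) prior on the exponential rate λ, the posterior after n observations with total T = Σxᵢ is Gamma(α+n, β+T).
Sum of observations T = 11.26 hours; n = 9.
Posterior: Gamma(4.1+9, 18.4+11.26) = Gamma(13.1, 29.66).
Posterior mean of λ = α/β = 13.1/29.66 = 0.4417.

0.4417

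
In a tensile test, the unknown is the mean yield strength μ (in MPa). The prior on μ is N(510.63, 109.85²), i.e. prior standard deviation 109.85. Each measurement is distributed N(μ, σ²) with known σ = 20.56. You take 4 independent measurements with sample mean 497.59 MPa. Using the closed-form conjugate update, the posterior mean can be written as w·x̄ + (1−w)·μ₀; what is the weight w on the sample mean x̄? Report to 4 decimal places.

0.9913

For Normal data with known variance σ², a Normal(μ₀, σ₀²) prior on μ is conjugate. Posterior precision = 1/σ₀² + n/σ²; posterior mean is the precision-weighted average of μ₀ and x̄.
σ₀² = 109.85² = 12067.0225, σ² = 20.56² = 422.7136. Prior precision 1/σ₀² = 1/12067.0225; data precision n/σ² = 4/422.7136.
w = (n/σ²)/(1/σ₀² + n/σ²) = n·σ₀²/(σ² + n·σ₀²) = 4·12067.0225/(422.7136 + 4·12067.0225) = 48268.09/48690.8036 = 0.9913.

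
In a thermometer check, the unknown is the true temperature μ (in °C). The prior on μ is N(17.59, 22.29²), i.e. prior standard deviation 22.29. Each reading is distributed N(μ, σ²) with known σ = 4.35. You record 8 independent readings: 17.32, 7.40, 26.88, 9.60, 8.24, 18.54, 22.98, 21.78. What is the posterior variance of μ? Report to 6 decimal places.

For Normal data with known variance σ², a Normal(μ₀, σ₀²) prior on μ is conjugate. Posterior precision = 1/σ₀² + n/σ²; posterior mean is the precision-weighted average of μ₀ and x̄.
σ₀² = 22.29² = 496.8441, σ² = 4.35² = 18.9225; σ² + n·σ₀² = 18.9225 + 8·496.8441 = 3993.6753.
Posterior precision = 1/σ₀² + n/σ² = 1/496.8441 + 8/18.9225 = (σ² + n·σ₀²)/(σ₀²σ²) = 3993.6753/(496.8441·18.9225); posterior variance σₙ² = σ₀²σ²/(σ² + n·σ₀²) = 496.8441·18.9225/3993.6753 = 2.354105.

2.354105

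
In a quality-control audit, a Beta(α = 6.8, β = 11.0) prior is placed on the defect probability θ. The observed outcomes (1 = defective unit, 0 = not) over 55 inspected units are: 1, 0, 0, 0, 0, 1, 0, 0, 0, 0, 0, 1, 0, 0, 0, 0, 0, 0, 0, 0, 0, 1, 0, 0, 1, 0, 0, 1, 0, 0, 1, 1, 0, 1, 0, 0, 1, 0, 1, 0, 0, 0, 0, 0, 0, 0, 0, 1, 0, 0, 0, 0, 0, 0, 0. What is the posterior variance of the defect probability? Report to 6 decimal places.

0.002596

The Beta prior is conjugate to a Binomial/Bernoulli likelihood; the update adds successes to α and failures to β.
Posterior: Beta(α+k, β+n−k) = Beta(6.8+12, 11.0+43) = Beta(18.8, 54.0).
Var = αβ/((α+β)²(α+β+1)) = 18.8·54.0/(72.8²·73.8) = 0.002596.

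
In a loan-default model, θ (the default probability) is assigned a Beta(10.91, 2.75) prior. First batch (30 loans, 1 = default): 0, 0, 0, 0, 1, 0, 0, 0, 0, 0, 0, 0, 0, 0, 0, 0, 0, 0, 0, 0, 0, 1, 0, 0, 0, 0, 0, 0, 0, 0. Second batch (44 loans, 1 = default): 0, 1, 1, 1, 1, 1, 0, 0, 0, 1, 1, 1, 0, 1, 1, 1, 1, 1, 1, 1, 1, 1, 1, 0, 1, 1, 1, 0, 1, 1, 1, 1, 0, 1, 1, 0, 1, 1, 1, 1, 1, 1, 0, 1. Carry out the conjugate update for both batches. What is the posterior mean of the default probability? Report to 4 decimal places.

The Beta prior is conjugate to a Binomial/Bernoulli likelihood; the update adds successes to α and failures to β.
After batch 1: Beta(10.91+2, 2.75+28) = Beta(12.91, 30.75).
After batch 2: Beta(12.91+34, 30.75+10) = Beta(46.91, 40.75).
Posterior mean = α/(α+β) = 46.91/87.66 = 0.5351.

0.5351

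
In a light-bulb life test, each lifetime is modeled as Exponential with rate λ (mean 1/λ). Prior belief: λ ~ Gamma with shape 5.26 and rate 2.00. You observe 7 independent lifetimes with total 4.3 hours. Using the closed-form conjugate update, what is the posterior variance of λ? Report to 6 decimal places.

0.308894

With a Gamma(shape α, rate β) prior on the exponential rate λ, the posterior after n observations with total T = Σxᵢ is Gamma(α+n, β+T).
Posterior: Gamma(5.26+7, 2.00+4.3) = Gamma(12.26, 6.30).
Var = α/β² = 0.308894.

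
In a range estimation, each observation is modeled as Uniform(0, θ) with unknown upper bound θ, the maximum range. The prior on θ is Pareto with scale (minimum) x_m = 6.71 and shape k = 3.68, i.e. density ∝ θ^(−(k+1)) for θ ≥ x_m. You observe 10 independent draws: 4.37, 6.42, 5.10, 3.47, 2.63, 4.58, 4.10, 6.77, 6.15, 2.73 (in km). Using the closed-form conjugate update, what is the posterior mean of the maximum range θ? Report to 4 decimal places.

7.3039

A Pareto(scale x_m, shape k) prior on the upper bound θ of Uniform(0, θ) is conjugate: posterior is Pareto(max(x_m, max xᵢ), k + n).
Sample maximum = 6.77; prior scale x_m = 6.71 → posterior scale = max = 6.77.
Posterior shape = 3.68 + 10 = 13.68.
E[θ|data] = k·x_m/(k−1) = 13.68·6.77/12.68 = 7.3039.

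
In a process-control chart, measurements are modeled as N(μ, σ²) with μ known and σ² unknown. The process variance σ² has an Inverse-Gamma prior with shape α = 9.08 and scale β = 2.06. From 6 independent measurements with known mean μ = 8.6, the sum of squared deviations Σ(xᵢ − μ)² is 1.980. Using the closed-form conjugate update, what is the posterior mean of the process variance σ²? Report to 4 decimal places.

With known mean μ and an Inverse-Gamma(α, β) prior on σ², the Normal likelihood is conjugate: posterior is Inv-Gamma(α + n/2, β + Σ(xᵢ−μ)²/2).
Posterior: Inv-Gamma(9.08 + 6/2, 2.06 + 1.980/2) = Inv-Gamma(12.08, 3.0500).
E[σ²|data] = β/(α−1) = 3.0500/11.08 = 0.2753.

0.2753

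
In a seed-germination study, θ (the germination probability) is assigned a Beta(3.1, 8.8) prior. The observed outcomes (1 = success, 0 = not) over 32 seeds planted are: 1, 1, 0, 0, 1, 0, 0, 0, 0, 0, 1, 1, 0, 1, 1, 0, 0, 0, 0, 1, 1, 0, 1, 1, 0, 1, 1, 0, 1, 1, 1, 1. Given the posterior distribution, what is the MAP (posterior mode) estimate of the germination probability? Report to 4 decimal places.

0.4558

The Beta prior is conjugate to a Binomial/Bernoulli likelihood; the update adds successes to α and failures to β.
Posterior: Beta(α+k, β+n−k) = Beta(3.1+17, 8.8+15) = Beta(20.1, 23.8).
Mode of Beta(a,b) for a,b>1 is (a−1)/(a+b−2) = 19.1/41.9 = 0.4558.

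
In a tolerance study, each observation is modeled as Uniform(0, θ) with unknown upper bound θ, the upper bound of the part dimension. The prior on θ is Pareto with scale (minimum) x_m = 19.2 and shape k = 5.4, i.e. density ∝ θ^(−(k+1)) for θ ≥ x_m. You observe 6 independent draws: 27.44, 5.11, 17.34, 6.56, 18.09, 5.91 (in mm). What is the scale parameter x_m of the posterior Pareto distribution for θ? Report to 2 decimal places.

A Pareto(scale x_m, shape k) prior on the upper bound θ of Uniform(0, θ) is conjugate: posterior is Pareto(max(x_m, max xᵢ), k + n).
Sample maximum = 27.44; prior scale x_m = 19.2 → posterior scale = max = 27.44.
Posterior shape = 5.4 + 6 = 11.4.
Posterior scale x_m = 27.44.

27.44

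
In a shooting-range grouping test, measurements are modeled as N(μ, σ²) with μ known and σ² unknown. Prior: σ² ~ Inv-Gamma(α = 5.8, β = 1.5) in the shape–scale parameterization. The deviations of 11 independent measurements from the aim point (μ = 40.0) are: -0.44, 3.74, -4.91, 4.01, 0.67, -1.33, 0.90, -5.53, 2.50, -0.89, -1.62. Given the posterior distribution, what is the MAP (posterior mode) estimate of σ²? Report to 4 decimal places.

4.0912

With known mean μ and an Inverse-Gamma(α, β) prior on σ², the Normal likelihood is conjugate: posterior is Inv-Gamma(α + n/2, β + Σ(xᵢ−μ)²/2).
Σ(xᵢ−μ)² = (-0.44)² + (3.74)² + (-4.91)² + (4.01)² + (0.67)² + (-1.33)² + (0.90)² + (-5.53)² + (2.50)² + (-0.89)² + (-1.62)² = 97.6446.
Posterior: Inv-Gamma(5.8 + 11/2, 1.5 + 97.6446/2) = Inv-Gamma(11.30, 50.32230).
Mode = β/(α+1) = 50.32230/12.30 = 4.0912.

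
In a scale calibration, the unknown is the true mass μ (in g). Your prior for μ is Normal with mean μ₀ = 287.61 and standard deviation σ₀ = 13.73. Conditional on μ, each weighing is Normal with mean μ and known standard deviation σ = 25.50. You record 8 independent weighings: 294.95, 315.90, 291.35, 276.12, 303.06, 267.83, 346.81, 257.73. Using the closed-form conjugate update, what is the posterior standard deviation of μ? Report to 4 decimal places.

For Normal data with known variance σ², a Normal(μ₀, σ₀²) prior on μ is conjugate. Posterior precision = 1/σ₀² + n/σ²; posterior mean is the precision-weighted average of μ₀ and x̄.
σ₀² = 13.73² = 188.5129, σ² = 25.50² = 650.25; σ² + n·σ₀² = 650.25 + 8·188.5129 = 2158.3532.
Posterior precision = 1/σ₀² + n/σ² = 1/188.5129 + 8/650.25 = (σ² + n·σ₀²)/(σ₀²σ²) = 2158.3532/(188.5129·650.25); posterior variance σₙ² = σ₀²σ²/(σ² + n·σ₀²) = 188.5129·650.25/2158.3532 = 56.793537.
Posterior SD = √σₙ² = √(188.5129·650.25/2158.3532) = 7.5361.

7.5361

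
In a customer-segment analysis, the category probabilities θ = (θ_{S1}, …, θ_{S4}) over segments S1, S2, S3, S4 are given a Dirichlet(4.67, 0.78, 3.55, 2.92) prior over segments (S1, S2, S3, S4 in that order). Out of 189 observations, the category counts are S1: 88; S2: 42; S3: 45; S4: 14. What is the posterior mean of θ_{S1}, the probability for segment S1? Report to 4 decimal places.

The Dirichlet prior is conjugate to the Multinomial likelihood: each posterior αⱼ = prior αⱼ + observed count nⱼ.
Posterior concentration: (92.67, 42.78, 48.55, 16.92), total = 200.92.
E[θ_{S1}|data] = α_{S1}/Σα = 92.67/200.92 = 0.4612.

0.4612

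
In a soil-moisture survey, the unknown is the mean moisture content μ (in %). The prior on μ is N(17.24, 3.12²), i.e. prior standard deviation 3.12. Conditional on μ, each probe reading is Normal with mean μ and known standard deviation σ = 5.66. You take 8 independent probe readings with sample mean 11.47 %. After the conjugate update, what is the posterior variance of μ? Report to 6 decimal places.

For Normal data with known variance σ², a Normal(μ₀, σ₀²) prior on μ is conjugate. Posterior precision = 1/σ₀² + n/σ²; posterior mean is the precision-weighted average of μ₀ and x̄.
σ₀² = 3.12² = 9.7344, σ² = 5.66² = 32.0356; σ² + n·σ₀² = 32.0356 + 8·9.7344 = 109.9108.
Posterior precision = 1/σ₀² + n/σ² = 1/9.7344 + 8/32.0356 = (σ² + n·σ₀²)/(σ₀²σ²) = 109.9108/(9.7344·32.0356); posterior variance σₙ² = σ₀²σ²/(σ² + n·σ₀²) = 9.7344·32.0356/109.9108 = 2.837277.

2.837277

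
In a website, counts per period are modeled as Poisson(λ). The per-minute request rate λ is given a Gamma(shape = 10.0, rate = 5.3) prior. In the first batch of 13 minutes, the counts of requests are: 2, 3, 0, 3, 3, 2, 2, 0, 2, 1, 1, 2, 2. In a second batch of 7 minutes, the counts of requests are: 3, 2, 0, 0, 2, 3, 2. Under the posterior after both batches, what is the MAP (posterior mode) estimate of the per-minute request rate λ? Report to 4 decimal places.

With a Gamma(shape α, rate β) prior, the Poisson likelihood is conjugate: the posterior is Gamma(α + ΣXᵢ, β + n).
Batch 1: sum of counts S = 23 over n = 13 minutes.
After batch 1: Gamma(α+S, β+n) = Gamma(10.0+23, 5.3+13) = Gamma(33.0, 18.3).
Batch 2: sum of counts S = 12 over n = 7 minutes.
After batch 2: Gamma(α+S, β+n) = Gamma(33.0+12, 18.3+7) = Gamma(45.0, 25.3).
Mode of Gamma(α,β) for α≥1 is (α−1)/β = 44.0/25.3 = 1.7391.

1.7391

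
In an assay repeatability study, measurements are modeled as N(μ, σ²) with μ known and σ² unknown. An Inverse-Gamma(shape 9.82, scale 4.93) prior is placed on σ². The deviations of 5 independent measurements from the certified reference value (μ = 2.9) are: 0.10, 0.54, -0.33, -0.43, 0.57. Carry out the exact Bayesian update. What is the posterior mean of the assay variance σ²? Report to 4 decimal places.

0.4762

With known mean μ and an Inverse-Gamma(α, β) prior on σ², the Normal likelihood is conjugate: posterior is Inv-Gamma(α + n/2, β + Σ(xᵢ−μ)²/2).
Σ(xᵢ−μ)² = (0.10)² + (0.54)² + (-0.33)² + (-0.43)² + (0.57)² = 0.9203.
Posterior: Inv-Gamma(9.82 + 5/2, 4.93 + 0.9203/2) = Inv-Gamma(12.32, 5.39015).
E[σ²|data] = β/(α−1) = 5.39015/11.32 = 0.4762.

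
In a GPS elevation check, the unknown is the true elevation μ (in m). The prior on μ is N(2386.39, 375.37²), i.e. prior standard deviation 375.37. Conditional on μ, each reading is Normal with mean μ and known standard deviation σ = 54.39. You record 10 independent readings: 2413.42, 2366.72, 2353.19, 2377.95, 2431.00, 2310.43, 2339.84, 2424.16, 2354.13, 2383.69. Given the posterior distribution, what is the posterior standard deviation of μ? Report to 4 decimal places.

For Normal data with known variance σ², a Normal(μ₀, σ₀²) prior on μ is conjugate. Posterior precision = 1/σ₀² + n/σ²; posterior mean is the precision-weighted average of μ₀ and x̄.
σ₀² = 375.37² = 140902.6369, σ² = 54.39² = 2958.2721; σ² + n·σ₀² = 2958.2721 + 10·140902.6369 = 1411984.6411.
Posterior precision = 1/σ₀² + n/σ² = 1/140902.6369 + 10/2958.2721 = (σ² + n·σ₀²)/(σ₀²σ²) = 1411984.6411/(140902.6369·2958.2721); posterior variance σₙ² = σ₀²σ²/(σ² + n·σ₀²) = 140902.6369·2958.2721/1411984.6411 = 295.207418.
Posterior SD = √σₙ² = √(140902.6369·2958.2721/1411984.6411) = 17.1816.

17.1816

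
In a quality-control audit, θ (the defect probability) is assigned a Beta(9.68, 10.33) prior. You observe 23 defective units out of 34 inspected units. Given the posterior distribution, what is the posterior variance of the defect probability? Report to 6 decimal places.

The Beta prior is conjugate to a Binomial/Bernoulli likelihood; the update adds successes to α and failures to β.
Posterior: Beta(α+k, β+n−k) = Beta(9.68+23, 10.33+11) = Beta(32.68, 21.33).
Var = αβ/((α+β)²(α+β+1)) = 32.68·21.33/(54.01²·55.01) = 0.004344.

0.004344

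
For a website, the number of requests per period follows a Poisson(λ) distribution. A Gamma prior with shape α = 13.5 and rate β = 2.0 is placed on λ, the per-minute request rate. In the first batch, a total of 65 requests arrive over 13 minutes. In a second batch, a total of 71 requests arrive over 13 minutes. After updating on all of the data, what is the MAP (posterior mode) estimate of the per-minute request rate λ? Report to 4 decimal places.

5.3036

With a Gamma(shape α, rate β) prior, the Poisson likelihood is conjugate: the posterior is Gamma(α + ΣXᵢ, β + n).
After batch 1: Gamma(α+S, β+n) = Gamma(13.5+65, 2.0+13) = Gamma(78.5, 15.0).
After batch 2: Gamma(α+S, β+n) = Gamma(78.5+71, 15.0+13) = Gamma(149.5, 28.0).
Mode of Gamma(α,β) for α≥1 is (α−1)/β = 148.5/28.0 = 5.3036.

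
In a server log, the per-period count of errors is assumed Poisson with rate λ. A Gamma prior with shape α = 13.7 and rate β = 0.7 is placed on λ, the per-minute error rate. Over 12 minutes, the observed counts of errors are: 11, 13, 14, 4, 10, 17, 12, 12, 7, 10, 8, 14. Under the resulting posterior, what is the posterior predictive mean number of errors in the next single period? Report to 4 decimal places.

With a Gamma(shape α, rate β) prior, the Poisson likelihood is conjugate: the posterior is Gamma(α + ΣXᵢ, β + n).
Sum of counts S = 132 over n = 12 minutes.
Posterior: Gamma(α+S, β+n) = Gamma(13.7+132, 0.7+12) = Gamma(145.7, 12.7).
The predictive distribution for one future period is NegBinom with mean α/β = 11.4724.

11.4724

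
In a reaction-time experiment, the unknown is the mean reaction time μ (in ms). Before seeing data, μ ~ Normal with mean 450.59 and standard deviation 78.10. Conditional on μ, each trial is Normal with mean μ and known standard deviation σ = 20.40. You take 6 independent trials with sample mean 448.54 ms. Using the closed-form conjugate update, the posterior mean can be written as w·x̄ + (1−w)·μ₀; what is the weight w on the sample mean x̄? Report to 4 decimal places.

For Normal data with known variance σ², a Normal(μ₀, σ₀²) prior on μ is conjugate. Posterior precision = 1/σ₀² + n/σ²; posterior mean is the precision-weighted average of μ₀ and x̄.
σ₀² = 78.10² = 6099.61, σ² = 20.40² = 416.16. Prior precision 1/σ₀² = 1/6099.61; data precision n/σ² = 6/416.16.
w = (n/σ²)/(1/σ₀² + n/σ²) = n·σ₀²/(σ² + n·σ₀²) = 6·6099.61/(416.16 + 6·6099.61) = 36597.66/37013.82 = 0.9888.

0.9888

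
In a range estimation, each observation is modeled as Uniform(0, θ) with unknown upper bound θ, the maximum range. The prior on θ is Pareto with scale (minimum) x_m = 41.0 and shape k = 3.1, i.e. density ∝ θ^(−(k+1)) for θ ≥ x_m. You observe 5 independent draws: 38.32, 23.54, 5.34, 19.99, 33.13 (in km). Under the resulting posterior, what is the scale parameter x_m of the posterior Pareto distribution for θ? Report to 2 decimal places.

A Pareto(scale x_m, shape k) prior on the upper bound θ of Uniform(0, θ) is conjugate: posterior is Pareto(max(x_m, max xᵢ), k + n).
Sample maximum = 38.32; prior scale x_m = 41.0 → posterior scale = max = 41.00.
Posterior shape = 3.1 + 5 = 8.1.
Posterior scale x_m = 41.00.

41.00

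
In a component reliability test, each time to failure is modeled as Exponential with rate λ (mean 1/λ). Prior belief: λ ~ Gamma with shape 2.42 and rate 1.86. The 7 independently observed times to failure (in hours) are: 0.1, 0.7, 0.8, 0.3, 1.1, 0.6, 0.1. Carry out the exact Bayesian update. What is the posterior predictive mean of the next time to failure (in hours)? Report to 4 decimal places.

0.6603

With a Gamma(shape α, rate β) prior on the exponential rate λ, the posterior after n observations with total T = Σxᵢ is Gamma(α+n, β+T).
Sum of observations T = 3.7 hours; n = 7.
Posterior: Gamma(2.42+7, 1.86+3.7) = Gamma(9.42, 5.56).
The predictive distribution for the next observation is Lomax; its mean is β/(α−1) = 5.56/8.42 = 0.6603.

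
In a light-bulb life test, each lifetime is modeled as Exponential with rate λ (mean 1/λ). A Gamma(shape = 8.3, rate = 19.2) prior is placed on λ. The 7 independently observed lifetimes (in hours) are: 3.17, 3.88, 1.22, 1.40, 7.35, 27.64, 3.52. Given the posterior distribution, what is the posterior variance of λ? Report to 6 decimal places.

With a Gamma(shape α, rate β) prior on the exponential rate λ, the posterior after n observations with total T = Σxᵢ is Gamma(α+n, β+T).
Sum of observations T = 48.18 hours; n = 7.
Posterior: Gamma(8.3+7, 19.2+48.18) = Gamma(15.3, 67.38).
Var = α/β² = 0.003370.

0.003370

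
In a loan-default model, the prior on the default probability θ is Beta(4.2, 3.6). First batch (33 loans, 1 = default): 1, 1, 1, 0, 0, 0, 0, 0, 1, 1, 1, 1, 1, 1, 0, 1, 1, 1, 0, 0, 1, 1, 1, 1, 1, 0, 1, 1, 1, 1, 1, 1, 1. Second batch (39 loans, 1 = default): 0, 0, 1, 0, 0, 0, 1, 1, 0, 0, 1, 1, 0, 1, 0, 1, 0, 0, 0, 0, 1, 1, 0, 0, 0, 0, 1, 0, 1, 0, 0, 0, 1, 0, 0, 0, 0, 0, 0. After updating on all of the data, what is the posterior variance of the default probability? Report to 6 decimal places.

0.003094

The Beta prior is conjugate to a Binomial/Bernoulli likelihood; the update adds successes to α and failures to β.
After batch 1: Beta(4.2+24, 3.6+9) = Beta(28.2, 12.6).
After batch 2: Beta(28.2+12, 12.6+27) = Beta(40.2, 39.6).
Var = αβ/((α+β)²(α+β+1)) = 40.2·39.6/(79.8²·80.8) = 0.003094.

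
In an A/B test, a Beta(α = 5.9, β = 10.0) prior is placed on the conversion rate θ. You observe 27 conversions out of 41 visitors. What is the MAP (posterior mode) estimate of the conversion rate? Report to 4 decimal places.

0.5811

The Beta prior is conjugate to a Binomial/Bernoulli likelihood; the update adds successes to α and failures to β.
Posterior: Beta(α+k, β+n−k) = Beta(5.9+27, 10.0+14) = Beta(32.9, 24.0).
Mode of Beta(a,b) for a,b>1 is (a−1)/(a+b−2) = 31.9/54.9 = 0.5811.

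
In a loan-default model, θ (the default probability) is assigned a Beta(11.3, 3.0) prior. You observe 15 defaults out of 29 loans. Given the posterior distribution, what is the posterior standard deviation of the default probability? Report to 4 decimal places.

The Beta prior is conjugate to a Binomial/Bernoulli likelihood; the update adds successes to α and failures to β.
Posterior: Beta(α+k, β+n−k) = Beta(11.3+15, 3.0+14) = Beta(26.3, 17.0).
Var = αβ/((α+β)²(α+β+1)) = 26.3·17.0/(43.3²·44.3) = 0.00538301; SD = √0.00538301 = 0.0734.

0.0734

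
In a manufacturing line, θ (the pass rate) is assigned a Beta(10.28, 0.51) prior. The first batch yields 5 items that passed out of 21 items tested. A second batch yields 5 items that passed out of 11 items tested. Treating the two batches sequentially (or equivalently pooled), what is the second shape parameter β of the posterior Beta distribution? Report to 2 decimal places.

The Beta prior is conjugate to a Binomial/Bernoulli likelihood; the update adds successes to α and failures to β.
After batch 1: Beta(10.28+5, 0.51+16) = Beta(15.28, 16.51).
After batch 2: Beta(15.28+5, 16.51+6) = Beta(20.28, 22.51).
Posterior β = 22.51.

22.51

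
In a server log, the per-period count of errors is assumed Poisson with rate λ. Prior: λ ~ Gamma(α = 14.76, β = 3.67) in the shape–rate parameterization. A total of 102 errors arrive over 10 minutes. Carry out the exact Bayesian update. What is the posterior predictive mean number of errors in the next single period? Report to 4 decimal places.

8.5413

With a Gamma(shape α, rate β) prior, the Poisson likelihood is conjugate: the posterior is Gamma(α + ΣXᵢ, β + n).
Posterior: Gamma(α+S, β+n) = Gamma(14.76+102, 3.67+10) = Gamma(116.76, 13.67).
The predictive distribution for one future period is NegBinom with mean α/β = 8.5413.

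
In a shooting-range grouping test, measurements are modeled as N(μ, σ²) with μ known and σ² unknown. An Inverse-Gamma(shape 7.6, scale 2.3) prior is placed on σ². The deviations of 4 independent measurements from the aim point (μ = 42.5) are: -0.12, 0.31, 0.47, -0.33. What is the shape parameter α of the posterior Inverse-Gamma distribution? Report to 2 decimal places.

With known mean μ and an Inverse-Gamma(α, β) prior on σ², the Normal likelihood is conjugate: posterior is Inv-Gamma(α + n/2, β + Σ(xᵢ−μ)²/2).
Σ(xᵢ−μ)² = (-0.12)² + (0.31)² + (0.47)² + (-0.33)² = 0.4403.
Posterior: Inv-Gamma(7.6 + 4/2, 2.3 + 0.4403/2) = Inv-Gamma(9.60, 2.52015).
Posterior α = 9.60.

9.60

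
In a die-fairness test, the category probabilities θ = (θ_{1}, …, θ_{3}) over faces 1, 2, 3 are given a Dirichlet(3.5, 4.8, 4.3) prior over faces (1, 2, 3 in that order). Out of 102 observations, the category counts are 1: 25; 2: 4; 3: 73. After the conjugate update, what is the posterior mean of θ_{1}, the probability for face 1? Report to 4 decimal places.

The Dirichlet prior is conjugate to the Multinomial likelihood: each posterior αⱼ = prior αⱼ + observed count nⱼ.
Posterior concentration: (28.5, 8.8, 77.3), total = 114.6.
E[θ_{1}|data] = α_{1}/Σα = 28.5/114.6 = 0.2487.

0.2487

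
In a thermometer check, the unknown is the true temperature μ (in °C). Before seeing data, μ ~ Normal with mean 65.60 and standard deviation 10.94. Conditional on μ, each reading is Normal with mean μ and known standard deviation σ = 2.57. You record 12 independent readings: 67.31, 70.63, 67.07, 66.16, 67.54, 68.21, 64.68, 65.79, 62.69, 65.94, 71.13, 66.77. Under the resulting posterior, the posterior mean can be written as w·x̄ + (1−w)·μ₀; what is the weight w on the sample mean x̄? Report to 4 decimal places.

For Normal data with known variance σ², a Normal(μ₀, σ₀²) prior on μ is conjugate. Posterior precision = 1/σ₀² + n/σ²; posterior mean is the precision-weighted average of μ₀ and x̄.
σ₀² = 10.94² = 119.6836, σ² = 2.57² = 6.6049. Prior precision 1/σ₀² = 1/119.6836; data precision n/σ² = 12/6.6049.
w = (n/σ²)/(1/σ₀² + n/σ²) = n·σ₀²/(σ² + n·σ₀²) = 12·119.6836/(6.6049 + 12·119.6836) = 1436.2032/1442.8081 = 0.9954.

0.9954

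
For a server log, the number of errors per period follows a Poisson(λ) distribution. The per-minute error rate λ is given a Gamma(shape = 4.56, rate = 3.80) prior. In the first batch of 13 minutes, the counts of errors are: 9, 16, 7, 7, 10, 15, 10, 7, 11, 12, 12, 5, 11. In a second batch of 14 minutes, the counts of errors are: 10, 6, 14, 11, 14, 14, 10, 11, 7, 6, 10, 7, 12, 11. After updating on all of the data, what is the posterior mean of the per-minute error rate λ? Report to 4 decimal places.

9.0766

With a Gamma(shape α, rate β) prior, the Poisson likelihood is conjugate: the posterior is Gamma(α + ΣXᵢ, β + n).
Batch 1: sum of counts S = 132 over n = 13 minutes.
After batch 1: Gamma(α+S, β+n) = Gamma(4.56+132, 3.80+13) = Gamma(136.56, 16.80).
Batch 2: sum of counts S = 143 over n = 14 minutes.
After batch 2: Gamma(α+S, β+n) = Gamma(136.56+143, 16.80+14) = Gamma(279.56, 30.80).
Posterior mean = α/β = 279.56/30.80 = 9.0766.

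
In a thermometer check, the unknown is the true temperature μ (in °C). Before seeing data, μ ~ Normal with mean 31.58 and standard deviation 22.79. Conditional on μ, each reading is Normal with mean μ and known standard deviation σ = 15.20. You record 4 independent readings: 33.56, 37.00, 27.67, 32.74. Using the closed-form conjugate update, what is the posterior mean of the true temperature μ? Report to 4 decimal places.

32.6262

For Normal data with known variance σ², a Normal(μ₀, σ₀²) prior on μ is conjugate. Posterior precision = 1/σ₀² + n/σ²; posterior mean is the precision-weighted average of μ₀ and x̄.
Σxᵢ = 33.56 + 37.00 + 27.67 + 32.74 = 130.97, so n·x̄ = 130.97.
σ₀² = 22.79² = 519.3841, σ² = 15.20² = 231.04; σ² + n·σ₀² = 231.04 + 4·519.3841 = 2308.5764.
Posterior mean = (μ₀/σ₀² + n·x̄/σ²)/(1/σ₀² + n/σ²) = (σ²·μ₀ + σ₀²·n·x̄)/(σ² + n·σ₀²) = (231.04·31.58 + 519.3841·130.97)/2308.5764 = 75319.978777/2308.5764 = 32.6262.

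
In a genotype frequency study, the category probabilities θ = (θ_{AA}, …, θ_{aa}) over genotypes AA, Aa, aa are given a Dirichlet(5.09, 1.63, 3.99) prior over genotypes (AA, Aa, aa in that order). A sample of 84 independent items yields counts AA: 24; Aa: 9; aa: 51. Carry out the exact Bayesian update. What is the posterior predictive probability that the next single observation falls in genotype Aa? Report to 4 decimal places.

The Dirichlet prior is conjugate to the Multinomial likelihood: each posterior αⱼ = prior αⱼ + observed count nⱼ.
Posterior concentration: (29.09, 10.63, 54.99), total = 94.71.
P(next = Aa | data) = α_{Aa}/Σα = 0.1122.

0.1122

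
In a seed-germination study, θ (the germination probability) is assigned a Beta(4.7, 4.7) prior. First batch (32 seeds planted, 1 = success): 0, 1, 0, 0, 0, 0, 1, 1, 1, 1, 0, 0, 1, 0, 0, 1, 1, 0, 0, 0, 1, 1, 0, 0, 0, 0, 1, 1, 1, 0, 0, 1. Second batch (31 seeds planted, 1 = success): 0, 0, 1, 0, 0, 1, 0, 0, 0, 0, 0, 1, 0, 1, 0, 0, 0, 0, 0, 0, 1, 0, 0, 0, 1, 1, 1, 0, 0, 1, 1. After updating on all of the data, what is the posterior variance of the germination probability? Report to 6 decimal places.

The Beta prior is conjugate to a Binomial/Bernoulli likelihood; the update adds successes to α and failures to β.
After batch 1: Beta(4.7+14, 4.7+18) = Beta(18.7, 22.7).
After batch 2: Beta(18.7+10, 22.7+21) = Beta(28.7, 43.7).
Var = αβ/((α+β)²(α+β+1)) = 28.7·43.7/(72.4²·73.4) = 0.003260.

0.003260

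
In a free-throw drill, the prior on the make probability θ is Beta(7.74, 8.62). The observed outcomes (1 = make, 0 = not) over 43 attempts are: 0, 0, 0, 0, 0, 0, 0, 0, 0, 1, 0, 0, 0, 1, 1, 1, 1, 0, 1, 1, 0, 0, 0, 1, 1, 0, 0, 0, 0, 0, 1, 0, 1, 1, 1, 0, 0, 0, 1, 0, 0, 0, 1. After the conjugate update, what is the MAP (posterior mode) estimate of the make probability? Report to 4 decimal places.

The Beta prior is conjugate to a Binomial/Bernoulli likelihood; the update adds successes to α and failures to β.
Posterior: Beta(α+k, β+n−k) = Beta(7.74+15, 8.62+28) = Beta(22.74, 36.62).
Mode of Beta(a,b) for a,b>1 is (a−1)/(a+b−2) = 21.74/57.36 = 0.3790.

0.3790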